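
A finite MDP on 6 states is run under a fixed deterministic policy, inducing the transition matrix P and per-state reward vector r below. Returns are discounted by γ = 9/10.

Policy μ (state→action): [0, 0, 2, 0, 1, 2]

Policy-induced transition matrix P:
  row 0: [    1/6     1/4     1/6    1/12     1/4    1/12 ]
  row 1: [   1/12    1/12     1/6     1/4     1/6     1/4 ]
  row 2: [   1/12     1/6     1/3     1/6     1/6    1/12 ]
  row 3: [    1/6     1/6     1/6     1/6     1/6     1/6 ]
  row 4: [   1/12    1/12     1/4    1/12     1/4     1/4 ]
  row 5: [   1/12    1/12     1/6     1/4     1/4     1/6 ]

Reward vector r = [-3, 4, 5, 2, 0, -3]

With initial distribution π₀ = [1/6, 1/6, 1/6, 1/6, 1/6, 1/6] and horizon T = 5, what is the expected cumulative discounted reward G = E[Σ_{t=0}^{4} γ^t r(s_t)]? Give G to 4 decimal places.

G = 4.3226

t=0: π = [0.1667, 0.1667, 0.1667, 0.1667, 0.1667, 0.1667], E[r] = 0.8333, γ^t·E[r] = 0.833333, running G = 0.833333
t=1: π = [0.1111, 0.1389, 0.2083, 0.1667, 0.2083, 0.1667], E[r] = 1.0972, γ^t·E[r] = 0.987500, running G = 1.820833
t=2: π = [0.1065, 0.1331, 0.2188, 0.1655, 0.2072, 0.1690], E[r] = 1.1308, γ^t·E[r] = 0.915938, running G = 2.736771
t=3: π = [0.1060, 0.1331, 0.2204, 0.1657, 0.2069, 0.1679], E[r] = 1.1440, γ^t·E[r] = 0.833977, running G = 3.570747
t=4: π = [0.1060, 0.1332, 0.2206, 0.1657, 0.2067, 0.1678], E[r] = 1.1459, γ^t·E[r] = 0.751839, running G = 4.322587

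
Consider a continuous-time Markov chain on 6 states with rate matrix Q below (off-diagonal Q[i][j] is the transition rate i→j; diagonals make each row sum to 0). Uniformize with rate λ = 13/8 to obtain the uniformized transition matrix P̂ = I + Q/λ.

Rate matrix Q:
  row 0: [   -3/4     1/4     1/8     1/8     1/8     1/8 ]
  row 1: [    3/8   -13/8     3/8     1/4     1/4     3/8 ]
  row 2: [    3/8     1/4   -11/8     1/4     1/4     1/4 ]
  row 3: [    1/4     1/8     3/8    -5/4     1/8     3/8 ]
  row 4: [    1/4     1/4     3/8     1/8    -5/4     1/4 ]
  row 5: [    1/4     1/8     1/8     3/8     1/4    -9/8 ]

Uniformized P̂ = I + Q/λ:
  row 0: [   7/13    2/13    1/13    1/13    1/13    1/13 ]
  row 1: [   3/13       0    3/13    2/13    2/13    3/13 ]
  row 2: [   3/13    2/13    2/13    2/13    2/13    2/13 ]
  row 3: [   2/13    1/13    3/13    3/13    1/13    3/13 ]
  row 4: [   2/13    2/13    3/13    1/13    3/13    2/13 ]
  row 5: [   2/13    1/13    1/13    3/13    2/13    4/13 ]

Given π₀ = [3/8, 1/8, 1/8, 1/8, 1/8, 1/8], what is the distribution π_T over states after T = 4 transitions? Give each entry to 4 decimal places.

t=0: π = [0.3750, 0.1250, 0.1250, 0.1250, 0.1250, 0.1250]
t=1: π = [0.3173, 0.1154, 0.1442, 0.1346, 0.1250, 0.1635]
t=2: π = [0.2959, 0.1132, 0.1457, 0.1428, 0.1287, 0.1738]
t=3: π = [0.2876, 0.1121, 0.1473, 0.1455, 0.1300, 0.1775]
t=4: π = [0.2844, 0.1118, 0.1479, 0.1466, 0.1305, 0.1789]

π = [0.2844, 0.1118, 0.1479, 0.1466, 0.1305, 0.1789]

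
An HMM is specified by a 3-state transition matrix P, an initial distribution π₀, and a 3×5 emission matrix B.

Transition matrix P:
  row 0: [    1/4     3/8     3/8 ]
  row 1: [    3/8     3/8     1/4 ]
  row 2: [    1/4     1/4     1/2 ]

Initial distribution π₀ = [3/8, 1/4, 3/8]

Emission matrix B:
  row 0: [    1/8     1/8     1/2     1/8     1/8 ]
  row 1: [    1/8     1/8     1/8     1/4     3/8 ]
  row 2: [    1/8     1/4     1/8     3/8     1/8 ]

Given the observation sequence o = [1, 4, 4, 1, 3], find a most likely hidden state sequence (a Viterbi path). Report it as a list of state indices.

t=0: δ = [4.688e-02, 3.125e-02, 9.375e-02]  (obs o_0=1)
t=1: δ = [2.930e-03, 8.789e-03, 5.859e-03]  ψ = [2, 2, 2]  (obs o_1=4)
t=2: δ = [4.120e-04, 1.236e-03, 3.662e-04]  ψ = [1, 1, 2]  (obs o_2=4)
t=3: δ = [5.794e-05, 5.794e-05, 7.725e-05]  ψ = [1, 1, 1]  (obs o_3=1)
t=4: δ = [2.716e-06, 5.431e-06, 1.448e-05]  ψ = [1, 0, 2]  (obs o_4=3)
backtrack: best end state = 2; path = [2, 1, 1, 2, 2]

path = [2, 1, 1, 2, 2]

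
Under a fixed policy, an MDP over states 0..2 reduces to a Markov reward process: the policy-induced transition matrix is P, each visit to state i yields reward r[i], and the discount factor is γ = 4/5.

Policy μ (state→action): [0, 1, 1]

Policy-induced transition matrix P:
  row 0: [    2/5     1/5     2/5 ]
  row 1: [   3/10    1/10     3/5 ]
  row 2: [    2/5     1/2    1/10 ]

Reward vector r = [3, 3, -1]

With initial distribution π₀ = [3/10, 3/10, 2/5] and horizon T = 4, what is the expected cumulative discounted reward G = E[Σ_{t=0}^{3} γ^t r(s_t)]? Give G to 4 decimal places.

G = 4.5443

t=0: π = [0.3000, 0.3000, 0.4000], E[r] = 1.4000, γ^t·E[r] = 1.400000, running G = 1.400000
t=1: π = [0.3700, 0.2900, 0.3400], E[r] = 1.6400, γ^t·E[r] = 1.312000, running G = 2.712000
t=2: π = [0.3710, 0.2730, 0.3560], E[r] = 1.5760, γ^t·E[r] = 1.008640, running G = 3.720640
t=3: π = [0.3727, 0.2795, 0.3478], E[r] = 1.6088, γ^t·E[r] = 0.823706, running G = 4.544346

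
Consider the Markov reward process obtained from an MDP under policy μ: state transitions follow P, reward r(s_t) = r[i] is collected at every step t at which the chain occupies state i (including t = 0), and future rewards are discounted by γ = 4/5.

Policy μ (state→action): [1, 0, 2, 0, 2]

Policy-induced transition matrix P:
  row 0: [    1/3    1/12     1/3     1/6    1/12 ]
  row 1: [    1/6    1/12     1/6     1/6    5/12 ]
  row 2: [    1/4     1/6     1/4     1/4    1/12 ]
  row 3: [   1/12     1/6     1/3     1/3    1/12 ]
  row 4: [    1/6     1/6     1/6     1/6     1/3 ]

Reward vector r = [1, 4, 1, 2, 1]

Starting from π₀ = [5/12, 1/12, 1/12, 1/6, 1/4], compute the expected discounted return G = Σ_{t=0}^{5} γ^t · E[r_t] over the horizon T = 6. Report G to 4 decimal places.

t=0: π = [0.4167, 0.0833, 0.0833, 0.1667, 0.2500], E[r] = 1.4167, γ^t·E[r] = 1.416667, running G = 1.416667
t=1: π = [0.2292, 0.1250, 0.2708, 0.2014, 0.1736], E[r] = 1.5764, γ^t·E[r] = 1.261111, running G = 2.677778
t=2: π = [0.2106, 0.1372, 0.2610, 0.2228, 0.1684], E[r] = 1.6343, γ^t·E[r] = 1.045926, running G = 3.723704
t=3: π = [0.2050, 0.1377, 0.2607, 0.2255, 0.1712], E[r] = 1.6386, γ^t·E[r] = 0.838963, running G = 4.562667
t=4: π = [0.2038, 0.1381, 0.2601, 0.2260, 0.1720], E[r] = 1.6403, γ^t·E[r] = 0.671875, running G = 5.234542
t=5: π = [0.2035, 0.1382, 0.2600, 0.2260, 0.1724], E[r] = 1.6405, γ^t·E[r] = 0.537573, running G = 5.772114

G = 5.7721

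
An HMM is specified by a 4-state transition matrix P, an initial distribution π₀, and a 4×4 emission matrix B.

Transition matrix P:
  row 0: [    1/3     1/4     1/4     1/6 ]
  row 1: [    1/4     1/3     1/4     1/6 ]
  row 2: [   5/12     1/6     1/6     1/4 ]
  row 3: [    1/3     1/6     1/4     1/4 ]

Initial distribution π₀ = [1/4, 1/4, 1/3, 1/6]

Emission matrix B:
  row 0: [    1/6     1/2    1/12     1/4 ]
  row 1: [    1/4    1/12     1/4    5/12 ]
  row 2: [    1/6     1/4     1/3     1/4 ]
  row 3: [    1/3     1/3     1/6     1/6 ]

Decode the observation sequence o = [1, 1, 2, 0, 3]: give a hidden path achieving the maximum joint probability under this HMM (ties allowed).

path = [0, 0, 1, 1, 1]

t=0: δ = [1.250e-01, 2.083e-02, 8.333e-02, 5.556e-02]  (obs o_0=1)
t=1: δ = [2.083e-02, 2.604e-03, 7.812e-03, 6.944e-03]  ψ = [0, 0, 0, 0]  (obs o_1=1)
t=2: δ = [5.787e-04, 1.302e-03, 1.736e-03, 5.787e-04]  ψ = [0, 0, 0, 0]  (obs o_2=2)
t=3: δ = [1.206e-04, 1.085e-04, 5.425e-05, 1.447e-04]  ψ = [2, 1, 1, 2]  (obs o_3=0)
t=4: δ = [1.206e-05, 1.507e-05, 9.042e-06, 6.028e-06]  ψ = [3, 1, 3, 3]  (obs o_4=3)
backtrack: best end state = 1; path = [0, 0, 1, 1, 1]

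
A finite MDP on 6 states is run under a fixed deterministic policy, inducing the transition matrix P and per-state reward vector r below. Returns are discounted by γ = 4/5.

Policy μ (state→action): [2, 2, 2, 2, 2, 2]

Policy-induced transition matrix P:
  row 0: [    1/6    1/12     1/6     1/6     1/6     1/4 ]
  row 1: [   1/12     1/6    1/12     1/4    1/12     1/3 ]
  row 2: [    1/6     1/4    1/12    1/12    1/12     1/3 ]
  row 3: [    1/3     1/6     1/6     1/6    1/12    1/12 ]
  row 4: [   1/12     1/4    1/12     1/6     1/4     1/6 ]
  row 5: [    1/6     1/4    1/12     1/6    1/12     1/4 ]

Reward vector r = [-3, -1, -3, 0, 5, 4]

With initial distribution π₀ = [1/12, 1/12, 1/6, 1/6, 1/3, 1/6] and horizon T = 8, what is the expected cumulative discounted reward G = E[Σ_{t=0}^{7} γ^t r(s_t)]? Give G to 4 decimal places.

G = 3.1654

t=0: π = [0.0833, 0.0833, 0.1667, 0.1667, 0.3333, 0.1667], E[r] = 1.5000, γ^t·E[r] = 1.500000, running G = 1.500000
t=1: π = [0.1597, 0.2153, 0.1042, 0.1597, 0.1458, 0.2153], E[r] = 0.5833, γ^t·E[r] = 0.466667, running G = 1.966667
t=2: π = [0.1632, 0.1921, 0.1100, 0.1759, 0.1209, 0.2378], E[r] = 0.5446, γ^t·E[r] = 0.348519, running G = 2.315185
t=3: π = [0.1699, 0.1921, 0.1116, 0.1735, 0.1171, 0.2358], E[r] = 0.4919, γ^t·E[r] = 0.251877, running G = 2.567062
t=4: π = [0.1698, 0.1912, 0.1120, 0.1734, 0.1170, 0.2366], E[r] = 0.4950, γ^t·E[r] = 0.202772, running G = 2.769834
t=5: π = [0.1699, 0.1913, 0.1119, 0.1733, 0.1170, 0.2366], E[r] = 0.4946, γ^t·E[r] = 0.162087, running G = 2.931920
t=6: π = [0.1699, 0.1913, 0.1119, 0.1733, 0.1170, 0.2366], E[r] = 0.4949, γ^t·E[r] = 0.129724, running G = 3.061644
t=7: π = [0.1699, 0.1913, 0.1119, 0.1733, 0.1170, 0.2366], E[r] = 0.4948, γ^t·E[r] = 0.103773, running G = 3.165417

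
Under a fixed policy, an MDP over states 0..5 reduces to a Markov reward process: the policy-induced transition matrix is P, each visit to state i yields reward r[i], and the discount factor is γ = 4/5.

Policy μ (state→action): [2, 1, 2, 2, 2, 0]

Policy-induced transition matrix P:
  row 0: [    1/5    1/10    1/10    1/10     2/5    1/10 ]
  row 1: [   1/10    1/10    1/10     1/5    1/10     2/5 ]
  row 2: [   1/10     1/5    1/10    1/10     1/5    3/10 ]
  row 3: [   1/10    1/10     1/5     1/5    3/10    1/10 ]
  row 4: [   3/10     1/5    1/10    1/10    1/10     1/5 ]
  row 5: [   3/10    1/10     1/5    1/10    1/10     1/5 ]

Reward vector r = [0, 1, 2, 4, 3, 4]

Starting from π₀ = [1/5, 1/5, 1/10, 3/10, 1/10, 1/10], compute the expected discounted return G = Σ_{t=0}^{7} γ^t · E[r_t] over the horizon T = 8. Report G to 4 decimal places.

G = 9.7882

t=0: π = [0.2000, 0.2000, 0.1000, 0.3000, 0.1000, 0.1000], E[r] = 2.3000, γ^t·E[r] = 2.300000, running G = 2.300000
t=1: π = [0.1600, 0.1200, 0.1400, 0.1500, 0.2300, 0.2000], E[r] = 2.4900, γ^t·E[r] = 1.992000, running G = 4.292000
t=2: π = [0.2020, 0.1370, 0.1350, 0.1270, 0.1920, 0.2070], E[r] = 2.3190, γ^t·E[r] = 1.484160, running G = 5.776160
t=3: π = [0.2000, 0.1327, 0.1334, 0.1264, 0.1995, 0.2080], E[r] = 2.3356, γ^t·E[r] = 1.195827, running G = 6.971987
t=4: π = [0.2015, 0.1333, 0.1334, 0.1259, 0.1986, 0.2072], E[r] = 2.3286, γ^t·E[r] = 0.953807, running G = 7.925794
t=5: π = [0.2013, 0.1332, 0.1333, 0.1259, 0.1990, 0.2073], E[r] = 2.3295, γ^t·E[r] = 0.763327, running G = 8.689121
t=6: π = [0.2014, 0.1332, 0.1333, 0.1259, 0.1989, 0.2072], E[r] = 2.3292, γ^t·E[r] = 0.610598, running G = 9.299719
t=7: π = [0.2014, 0.1332, 0.1333, 0.1259, 0.1989, 0.2072], E[r] = 2.3293, γ^t·E[r] = 0.488488, running G = 9.788206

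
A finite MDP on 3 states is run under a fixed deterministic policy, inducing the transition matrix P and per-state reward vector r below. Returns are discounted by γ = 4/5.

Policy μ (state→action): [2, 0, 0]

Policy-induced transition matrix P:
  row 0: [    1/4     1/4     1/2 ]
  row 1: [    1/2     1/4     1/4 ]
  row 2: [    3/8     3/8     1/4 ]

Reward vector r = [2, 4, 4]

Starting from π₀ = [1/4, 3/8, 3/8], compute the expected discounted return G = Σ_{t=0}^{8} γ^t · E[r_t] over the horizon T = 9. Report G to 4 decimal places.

t=0: π = [0.2500, 0.3750, 0.3750], E[r] = 3.5000, γ^t·E[r] = 3.500000, running G = 3.500000
t=1: π = [0.3906, 0.2969, 0.3125], E[r] = 3.2188, γ^t·E[r] = 2.575000, running G = 6.075000
t=2: π = [0.3633, 0.2891, 0.3477], E[r] = 3.2734, γ^t·E[r] = 2.095000, running G = 8.170000
t=3: π = [0.3657, 0.2935, 0.3408], E[r] = 3.2686, γ^t·E[r] = 1.673500, running G = 9.843500
t=4: π = [0.3660, 0.2926, 0.3414], E[r] = 3.2681, γ^t·E[r] = 1.338600, running G = 11.182100
t=5: π = [0.3658, 0.2927, 0.3415], E[r] = 3.2683, γ^t·E[r] = 1.070970, running G = 12.253070
t=6: π = [0.3659, 0.2927, 0.3415], E[r] = 3.2683, γ^t·E[r] = 0.856762, running G = 13.109832
t=7: π = [0.3659, 0.2927, 0.3415], E[r] = 3.2683, γ^t·E[r] = 0.685411, running G = 13.795243
t=8: π = [0.3659, 0.2927, 0.3415], E[r] = 3.2683, γ^t·E[r] = 0.548329, running G = 14.343571

G = 14.3436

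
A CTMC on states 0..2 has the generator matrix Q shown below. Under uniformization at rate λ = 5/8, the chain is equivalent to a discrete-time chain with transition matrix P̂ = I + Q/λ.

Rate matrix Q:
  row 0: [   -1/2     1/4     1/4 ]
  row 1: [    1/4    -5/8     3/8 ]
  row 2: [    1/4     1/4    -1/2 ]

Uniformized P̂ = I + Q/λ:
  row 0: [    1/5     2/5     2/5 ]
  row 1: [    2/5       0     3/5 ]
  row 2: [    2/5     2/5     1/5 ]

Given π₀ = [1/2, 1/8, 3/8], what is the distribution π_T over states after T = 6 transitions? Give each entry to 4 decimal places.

t=0: π = [0.5000, 0.1250, 0.3750]
t=1: π = [0.3000, 0.3500, 0.3500]
t=2: π = [0.3400, 0.2600, 0.4000]
t=3: π = [0.3320, 0.2960, 0.3720]
t=4: π = [0.3336, 0.2816, 0.3848]
t=5: π = [0.3333, 0.2874, 0.3794]
t=6: π = [0.3333, 0.2851, 0.3816]

π = [0.3333, 0.2851, 0.3816]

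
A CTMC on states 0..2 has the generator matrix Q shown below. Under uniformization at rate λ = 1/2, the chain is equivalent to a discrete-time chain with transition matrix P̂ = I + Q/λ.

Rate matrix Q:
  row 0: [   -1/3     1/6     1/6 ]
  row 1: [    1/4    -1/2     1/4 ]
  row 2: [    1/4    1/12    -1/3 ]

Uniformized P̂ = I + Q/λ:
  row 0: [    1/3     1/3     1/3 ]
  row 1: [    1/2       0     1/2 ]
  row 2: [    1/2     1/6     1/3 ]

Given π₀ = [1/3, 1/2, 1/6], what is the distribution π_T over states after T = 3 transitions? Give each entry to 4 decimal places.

π = [0.4290, 0.2014, 0.3696]

t=0: π = [0.3333, 0.5000, 0.1667]
t=1: π = [0.4444, 0.1389, 0.4167]
t=2: π = [0.4259, 0.2176, 0.3565]
t=3: π = [0.4290, 0.2014, 0.3696]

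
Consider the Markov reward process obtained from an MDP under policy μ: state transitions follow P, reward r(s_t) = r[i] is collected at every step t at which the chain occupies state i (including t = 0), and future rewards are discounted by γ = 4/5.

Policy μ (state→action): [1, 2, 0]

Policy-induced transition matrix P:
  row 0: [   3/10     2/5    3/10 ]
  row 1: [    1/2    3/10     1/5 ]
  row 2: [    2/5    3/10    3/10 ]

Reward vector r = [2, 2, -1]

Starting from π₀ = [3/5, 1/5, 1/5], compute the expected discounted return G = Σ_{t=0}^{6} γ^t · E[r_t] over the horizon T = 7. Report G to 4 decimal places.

G = 4.9171

t=0: π = [0.6000, 0.2000, 0.2000], E[r] = 1.4000, γ^t·E[r] = 1.400000, running G = 1.400000
t=1: π = [0.3600, 0.3600, 0.2800], E[r] = 1.1600, γ^t·E[r] = 0.928000, running G = 2.328000
t=2: π = [0.4000, 0.3360, 0.2640], E[r] = 1.2080, γ^t·E[r] = 0.773120, running G = 3.101120
t=3: π = [0.3936, 0.3400, 0.2664], E[r] = 1.2008, γ^t·E[r] = 0.614810, running G = 3.715930
t=4: π = [0.3946, 0.3394, 0.2660], E[r] = 1.2020, γ^t·E[r] = 0.492339, running G = 4.208269
t=5: π = [0.3945, 0.3395, 0.2661], E[r] = 1.2018, γ^t·E[r] = 0.393808, running G = 4.602077
t=6: π = [0.3945, 0.3394, 0.2661], E[r] = 1.2018, γ^t·E[r] = 0.315055, running G = 4.917132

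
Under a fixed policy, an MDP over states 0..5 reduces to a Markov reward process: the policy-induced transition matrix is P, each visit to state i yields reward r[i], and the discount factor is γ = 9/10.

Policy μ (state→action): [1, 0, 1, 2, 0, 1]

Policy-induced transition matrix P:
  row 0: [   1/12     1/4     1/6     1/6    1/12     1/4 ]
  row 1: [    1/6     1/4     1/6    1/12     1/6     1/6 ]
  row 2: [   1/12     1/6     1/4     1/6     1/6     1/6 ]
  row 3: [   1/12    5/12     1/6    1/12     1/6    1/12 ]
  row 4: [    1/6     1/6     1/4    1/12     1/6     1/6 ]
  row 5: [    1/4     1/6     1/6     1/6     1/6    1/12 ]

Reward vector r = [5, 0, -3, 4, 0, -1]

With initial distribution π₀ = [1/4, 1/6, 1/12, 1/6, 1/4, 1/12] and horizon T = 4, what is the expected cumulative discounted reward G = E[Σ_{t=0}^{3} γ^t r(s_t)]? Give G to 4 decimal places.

t=0: π = [0.2500, 0.1667, 0.0833, 0.1667, 0.2500, 0.0833], E[r] = 1.5833, γ^t·E[r] = 1.583333, running G = 1.583333
t=1: π = [0.1319, 0.2431, 0.1944, 0.1181, 0.1458, 0.1667], E[r] = 0.3819, γ^t·E[r] = 0.343750, running G = 1.927083
t=2: π = [0.1435, 0.2274, 0.1950, 0.1244, 0.1557, 0.1539], E[r] = 0.4763, γ^t·E[r] = 0.385781, running G = 2.312865
t=3: π = [0.1409, 0.2287, 0.1959, 0.1244, 0.1547, 0.1554], E[r] = 0.4590, γ^t·E[r] = 0.334582, running G = 2.647447

G = 2.6474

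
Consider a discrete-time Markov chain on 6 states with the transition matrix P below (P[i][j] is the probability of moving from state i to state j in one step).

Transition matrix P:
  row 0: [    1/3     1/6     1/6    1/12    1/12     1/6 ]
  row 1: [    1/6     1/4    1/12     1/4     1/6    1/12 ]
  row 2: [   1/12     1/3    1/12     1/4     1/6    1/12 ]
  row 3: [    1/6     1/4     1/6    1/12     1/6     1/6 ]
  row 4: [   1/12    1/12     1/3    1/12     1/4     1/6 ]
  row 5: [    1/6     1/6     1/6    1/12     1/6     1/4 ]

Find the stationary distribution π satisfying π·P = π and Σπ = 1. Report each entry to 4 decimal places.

π = [0.1670, 0.2096, 0.1634, 0.1455, 0.1666, 0.1479]

Balance equations π_j = Σ_i π_i·P[i][j]:
  π_0 = 1/3·π_0 + 1/6·π_1 + 1/12·π_2 + 1/6·π_3 + 1/12·π_4 + 1/6·π_5
  π_1 = 1/6·π_0 + 1/4·π_1 + 1/3·π_2 + 1/4·π_3 + 1/12·π_4 + 1/6·π_5
  π_2 = 1/6·π_0 + 1/12·π_1 + 1/12·π_2 + 1/6·π_3 + 1/3·π_4 + 1/6·π_5
  π_3 = 1/12·π_0 + 1/4·π_1 + 1/4·π_2 + 1/12·π_3 + 1/12·π_4 + 1/12·π_5
  π_4 = 1/12·π_0 + 1/6·π_1 + 1/6·π_2 + 1/6·π_3 + 1/4·π_4 + 1/6·π_5
  normalize: π_0 + π_1 + π_2 + π_3 + π_4 + π_5 = 1
Solving the linear system gives exactly π = [31191/186772, 39147/186772, 30511/186772, 13587/93386, 31123/186772, 13813/93386].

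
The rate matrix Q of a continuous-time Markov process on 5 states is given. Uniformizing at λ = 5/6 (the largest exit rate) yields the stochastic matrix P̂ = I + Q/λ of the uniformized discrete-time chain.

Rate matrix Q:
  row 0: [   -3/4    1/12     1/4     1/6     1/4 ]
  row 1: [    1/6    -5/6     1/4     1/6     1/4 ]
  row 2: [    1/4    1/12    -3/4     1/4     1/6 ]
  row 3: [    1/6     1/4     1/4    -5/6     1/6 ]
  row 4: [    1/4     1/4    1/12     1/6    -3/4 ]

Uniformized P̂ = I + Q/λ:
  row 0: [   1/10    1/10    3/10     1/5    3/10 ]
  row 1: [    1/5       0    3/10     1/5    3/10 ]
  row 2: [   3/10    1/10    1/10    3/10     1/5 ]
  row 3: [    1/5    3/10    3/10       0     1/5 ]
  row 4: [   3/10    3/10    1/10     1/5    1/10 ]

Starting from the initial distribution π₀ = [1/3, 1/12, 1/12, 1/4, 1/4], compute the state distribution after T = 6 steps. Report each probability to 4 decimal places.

π = [0.2210, 0.1638, 0.2139, 0.1845, 0.2168]

t=0: π = [0.3333, 0.0833, 0.0833, 0.2500, 0.2500]
t=1: π = [0.2000, 0.1917, 0.2333, 0.1583, 0.2167]
t=2: π = [0.2250, 0.1558, 0.2100, 0.1917, 0.2175]
t=3: π = [0.2203, 0.1663, 0.2145, 0.1827, 0.2163]
t=4: π = [0.2211, 0.1632, 0.2138, 0.1849, 0.2170]
t=5: π = [0.2210, 0.1641, 0.2138, 0.1844, 0.2167]
t=6: π = [0.2210, 0.1638, 0.2139, 0.1845, 0.2168]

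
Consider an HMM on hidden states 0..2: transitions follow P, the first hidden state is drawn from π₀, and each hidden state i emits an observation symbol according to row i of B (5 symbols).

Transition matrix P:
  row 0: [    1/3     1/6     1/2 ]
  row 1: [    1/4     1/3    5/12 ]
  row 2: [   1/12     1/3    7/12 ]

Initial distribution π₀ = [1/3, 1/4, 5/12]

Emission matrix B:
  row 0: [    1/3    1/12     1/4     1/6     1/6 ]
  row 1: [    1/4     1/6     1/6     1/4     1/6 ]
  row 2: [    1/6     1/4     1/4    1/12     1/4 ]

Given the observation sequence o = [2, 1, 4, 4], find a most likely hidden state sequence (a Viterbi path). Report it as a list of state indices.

path = [2, 2, 2, 2]

t=0: δ = [8.333e-02, 4.167e-02, 1.042e-01]  (obs o_0=2)
t=1: δ = [2.315e-03, 5.787e-03, 1.519e-02]  ψ = [0, 2, 2]  (obs o_1=1)
t=2: δ = [2.411e-04, 8.439e-04, 2.215e-03]  ψ = [1, 2, 2]  (obs o_2=4)
t=3: δ = [3.516e-05, 1.231e-04, 3.231e-04]  ψ = [1, 2, 2]  (obs o_3=4)
backtrack: best end state = 2; path = [2, 2, 2, 2]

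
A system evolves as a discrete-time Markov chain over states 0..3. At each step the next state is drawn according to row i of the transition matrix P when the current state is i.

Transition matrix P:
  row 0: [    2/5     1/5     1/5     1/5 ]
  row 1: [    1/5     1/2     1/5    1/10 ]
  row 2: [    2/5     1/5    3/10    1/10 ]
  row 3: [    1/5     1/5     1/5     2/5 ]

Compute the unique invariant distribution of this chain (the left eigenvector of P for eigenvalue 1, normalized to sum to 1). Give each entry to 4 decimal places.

Balance equations π_j = Σ_i π_i·P[i][j]:
  π_0 = 2/5·π_0 + 1/5·π_1 + 2/5·π_2 + 1/5·π_3
  π_1 = 1/5·π_0 + 1/2·π_1 + 1/5·π_2 + 1/5·π_3
  π_2 = 1/5·π_0 + 1/5·π_1 + 3/10·π_2 + 1/5·π_3
  normalize: π_0 + π_1 + π_2 + π_3 = 1
Solving the linear system gives exactly π = [11/36, 2/7, 2/9, 47/252].

π = [0.3056, 0.2857, 0.2222, 0.1865]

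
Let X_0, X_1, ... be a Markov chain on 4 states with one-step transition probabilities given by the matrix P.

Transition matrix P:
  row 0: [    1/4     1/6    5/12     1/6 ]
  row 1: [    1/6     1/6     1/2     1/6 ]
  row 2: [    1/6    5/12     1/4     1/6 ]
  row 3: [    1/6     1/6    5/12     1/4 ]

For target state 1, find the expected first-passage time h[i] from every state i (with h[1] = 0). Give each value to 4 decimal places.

h = [3.9070, 0.0000, 3.0698, 3.9070]

First-step conditioning: h[1] = 0; for i ≠ 1, h[i] = 1 + Σ_k P[i][k]·h[k].
  h[0] = 1 + 1/4·h[0] + 5/12·h[2] + 1/6·h[3]
  h[2] = 1 + 1/6·h[0] + 1/4·h[2] + 1/6·h[3]
  h[3] = 1 + 1/6·h[0] + 5/12·h[2] + 1/4·h[3]
Solving the 3×3 linear system over states ≠ 1 gives exactly h = [168/43, 0, 132/43, 168/43] (h[1] = 0 is the target).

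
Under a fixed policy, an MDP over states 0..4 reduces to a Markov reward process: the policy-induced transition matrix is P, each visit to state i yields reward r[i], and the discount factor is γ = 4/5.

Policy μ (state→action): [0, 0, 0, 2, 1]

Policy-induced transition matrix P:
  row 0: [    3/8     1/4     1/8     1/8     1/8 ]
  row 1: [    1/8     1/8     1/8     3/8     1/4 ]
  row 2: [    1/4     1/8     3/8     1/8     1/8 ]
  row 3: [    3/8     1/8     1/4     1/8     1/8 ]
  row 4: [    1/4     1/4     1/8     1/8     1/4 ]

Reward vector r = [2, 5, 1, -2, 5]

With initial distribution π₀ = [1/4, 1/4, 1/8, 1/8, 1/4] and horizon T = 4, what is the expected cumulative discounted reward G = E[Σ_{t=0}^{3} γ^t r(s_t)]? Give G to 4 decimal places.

G = 7.1485

t=0: π = [0.2500, 0.2500, 0.1250, 0.1250, 0.2500], E[r] = 2.8750, γ^t·E[r] = 2.875000, running G = 2.875000
t=1: π = [0.2656, 0.1875, 0.1719, 0.1875, 0.1875], E[r] = 2.2031, γ^t·E[r] = 1.762500, running G = 4.637500
t=2: π = [0.2832, 0.1816, 0.1914, 0.1719, 0.1719], E[r] = 2.1816, γ^t·E[r] = 1.396250, running G = 6.033750
t=3: π = [0.2842, 0.1819, 0.1943, 0.1704, 0.1692], E[r] = 2.1772, γ^t·E[r] = 1.114750, running G = 7.148500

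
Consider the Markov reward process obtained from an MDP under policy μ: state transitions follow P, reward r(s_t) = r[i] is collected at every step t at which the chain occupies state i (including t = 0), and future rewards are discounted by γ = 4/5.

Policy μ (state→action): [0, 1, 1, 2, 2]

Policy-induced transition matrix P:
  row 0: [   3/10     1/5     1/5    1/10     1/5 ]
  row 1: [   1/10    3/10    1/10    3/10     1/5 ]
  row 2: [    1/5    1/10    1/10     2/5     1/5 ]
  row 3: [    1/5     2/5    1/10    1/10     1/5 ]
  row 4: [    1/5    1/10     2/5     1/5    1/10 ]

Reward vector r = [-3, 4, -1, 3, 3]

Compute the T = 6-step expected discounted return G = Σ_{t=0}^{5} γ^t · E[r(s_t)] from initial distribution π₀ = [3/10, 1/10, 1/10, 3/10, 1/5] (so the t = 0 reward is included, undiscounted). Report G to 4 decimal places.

G = 4.3663

t=0: π = [0.3000, 0.1000, 0.1000, 0.3000, 0.2000], E[r] = 0.9000, γ^t·E[r] = 0.900000, running G = 0.900000
t=1: π = [0.2200, 0.2400, 0.1900, 0.1700, 0.1800], E[r] = 1.1600, γ^t·E[r] = 0.928000, running G = 1.828000
t=2: π = [0.1980, 0.2210, 0.1760, 0.2230, 0.1820], E[r] = 1.3290, γ^t·E[r] = 0.850560, running G = 2.678560
t=3: π = [0.1977, 0.2309, 0.1744, 0.2152, 0.1818], E[r] = 1.3471, γ^t·E[r] = 0.689715, running G = 3.368275
t=4: π = [0.1967, 0.2305, 0.1743, 0.2167, 0.1818], E[r] = 1.3532, γ^t·E[r] = 0.554267, running G = 3.922542
t=5: π = [0.1966, 0.2308, 0.1742, 0.2166, 0.1818], E[r] = 1.3542, γ^t·E[r] = 0.443749, running G = 4.366291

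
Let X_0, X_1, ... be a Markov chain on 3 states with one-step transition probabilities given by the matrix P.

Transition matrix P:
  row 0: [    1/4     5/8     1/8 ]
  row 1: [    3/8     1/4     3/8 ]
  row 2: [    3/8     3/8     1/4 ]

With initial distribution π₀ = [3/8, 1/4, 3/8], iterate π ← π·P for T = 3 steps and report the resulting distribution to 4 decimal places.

π = [0.3333, 0.4082, 0.2585]

t=0: π = [0.3750, 0.2500, 0.3750]
t=1: π = [0.3281, 0.4375, 0.2344]
t=2: π = [0.3340, 0.4023, 0.2637]
t=3: π = [0.3333, 0.4082, 0.2585]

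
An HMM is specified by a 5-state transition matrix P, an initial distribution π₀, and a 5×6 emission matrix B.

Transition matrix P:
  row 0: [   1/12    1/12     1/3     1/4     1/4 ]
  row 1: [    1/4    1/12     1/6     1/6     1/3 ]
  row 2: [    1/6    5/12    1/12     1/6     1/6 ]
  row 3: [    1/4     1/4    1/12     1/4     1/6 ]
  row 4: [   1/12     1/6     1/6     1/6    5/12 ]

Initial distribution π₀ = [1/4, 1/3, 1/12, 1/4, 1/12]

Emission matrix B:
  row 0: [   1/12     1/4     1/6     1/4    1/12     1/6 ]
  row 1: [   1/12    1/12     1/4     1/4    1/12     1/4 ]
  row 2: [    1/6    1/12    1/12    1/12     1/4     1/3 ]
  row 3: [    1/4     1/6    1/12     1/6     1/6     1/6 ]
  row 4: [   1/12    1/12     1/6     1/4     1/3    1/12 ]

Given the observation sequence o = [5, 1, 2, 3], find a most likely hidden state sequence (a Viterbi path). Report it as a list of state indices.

t=0: δ = [4.167e-02, 8.333e-02, 2.778e-02, 4.167e-02, 6.944e-03]  (obs o_0=5)
t=1: δ = [5.208e-03, 9.645e-04, 1.157e-03, 2.315e-03, 2.315e-03]  ψ = [1, 2, 0, 1, 1]  (obs o_1=1)
t=2: δ = [9.645e-05, 1.447e-04, 1.447e-04, 1.085e-04, 2.170e-04]  ψ = [3, 3, 0, 0, 0]  (obs o_2=2)
t=3: δ = [9.042e-06, 1.507e-05, 3.014e-06, 6.028e-06, 2.261e-05]  ψ = [1, 2, 4, 4, 4]  (obs o_3=3)
backtrack: best end state = 4; path = [1, 0, 4, 4]

path = [1, 0, 4, 4]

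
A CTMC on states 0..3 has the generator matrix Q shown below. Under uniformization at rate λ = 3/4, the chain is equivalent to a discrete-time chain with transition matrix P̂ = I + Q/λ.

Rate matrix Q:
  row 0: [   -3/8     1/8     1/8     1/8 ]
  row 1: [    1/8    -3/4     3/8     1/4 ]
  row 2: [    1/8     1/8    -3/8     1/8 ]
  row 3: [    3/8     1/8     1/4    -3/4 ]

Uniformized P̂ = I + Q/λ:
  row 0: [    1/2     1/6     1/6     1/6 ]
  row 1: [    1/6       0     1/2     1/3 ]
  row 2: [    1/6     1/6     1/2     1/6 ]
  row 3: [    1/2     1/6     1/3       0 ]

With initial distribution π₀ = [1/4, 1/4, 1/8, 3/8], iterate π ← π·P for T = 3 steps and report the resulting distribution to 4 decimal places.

π = [0.3345, 0.1424, 0.3594, 0.1638]

t=0: π = [0.2500, 0.2500, 0.1250, 0.3750]
t=1: π = [0.3750, 0.1250, 0.3542, 0.1458]
t=2: π = [0.3403, 0.1458, 0.3507, 0.1632]
t=3: π = [0.3345, 0.1424, 0.3594, 0.1638]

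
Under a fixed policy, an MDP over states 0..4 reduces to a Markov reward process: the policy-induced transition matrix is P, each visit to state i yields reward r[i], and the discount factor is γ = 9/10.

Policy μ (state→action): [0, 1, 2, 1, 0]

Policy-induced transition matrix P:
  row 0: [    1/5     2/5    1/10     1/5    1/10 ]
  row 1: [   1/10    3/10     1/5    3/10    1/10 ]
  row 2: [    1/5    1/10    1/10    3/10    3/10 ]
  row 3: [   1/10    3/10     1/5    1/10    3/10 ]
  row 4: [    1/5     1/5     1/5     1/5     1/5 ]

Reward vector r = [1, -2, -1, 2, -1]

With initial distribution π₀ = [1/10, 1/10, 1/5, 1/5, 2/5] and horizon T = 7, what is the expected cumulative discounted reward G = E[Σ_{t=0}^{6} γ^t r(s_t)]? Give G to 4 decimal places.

t=0: π = [0.1000, 0.1000, 0.2000, 0.2000, 0.4000], E[r] = -0.3000, γ^t·E[r] = -0.300000, running G = -0.300000
t=1: π = [0.1700, 0.2300, 0.1700, 0.2100, 0.2200], E[r] = -0.2600, γ^t·E[r] = -0.234000, running G = -0.534000
t=2: π = [0.1560, 0.2610, 0.1660, 0.2190, 0.1980], E[r] = -0.2920, γ^t·E[r] = -0.236520, running G = -0.770520
t=3: π = [0.1520, 0.2626, 0.1678, 0.2208, 0.1968], E[r] = -0.2962, γ^t·E[r] = -0.215930, running G = -0.986450
t=4: π = [0.1517, 0.2620, 0.1680, 0.2210, 0.1974], E[r] = -0.2958, γ^t·E[r] = -0.194048, running G = -1.180498
t=5: π = [0.1517, 0.2618, 0.1680, 0.2209, 0.1975], E[r] = -0.2957, γ^t·E[r] = -0.174608, running G = -1.355106
t=6: π = [0.1517, 0.2618, 0.1680, 0.2209, 0.1975], E[r] = -0.2957, γ^t·E[r] = -0.157131, running G = -1.512237

G = -1.5122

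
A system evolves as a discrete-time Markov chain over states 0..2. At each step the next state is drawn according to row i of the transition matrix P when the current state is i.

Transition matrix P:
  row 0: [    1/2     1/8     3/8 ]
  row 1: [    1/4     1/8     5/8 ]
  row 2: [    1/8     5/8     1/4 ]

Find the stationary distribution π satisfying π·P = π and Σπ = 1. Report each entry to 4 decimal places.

Balance equations π_j = Σ_i π_i·P[i][j]:
  π_0 = 1/2·π_0 + 1/4·π_1 + 1/8·π_2
  π_1 = 1/8·π_0 + 1/8·π_1 + 5/8·π_2
  normalize: π_0 + π_1 + π_2 = 1
Solving the linear system gives exactly π = [17/64, 21/64, 13/32].

π = [0.2656, 0.3281, 0.4063]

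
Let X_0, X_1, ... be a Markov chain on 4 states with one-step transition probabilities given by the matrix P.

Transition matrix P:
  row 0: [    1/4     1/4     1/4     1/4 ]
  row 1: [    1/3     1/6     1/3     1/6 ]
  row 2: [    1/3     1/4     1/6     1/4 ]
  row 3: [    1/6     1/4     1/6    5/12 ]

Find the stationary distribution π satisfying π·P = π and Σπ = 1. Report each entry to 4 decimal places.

π = [0.2651, 0.2308, 0.2272, 0.2769]

Balance equations π_j = Σ_i π_i·P[i][j]:
  π_0 = 1/4·π_0 + 1/3·π_1 + 1/3·π_2 + 1/6·π_3
  π_1 = 1/4·π_0 + 1/6·π_1 + 1/4·π_2 + 1/4·π_3
  π_2 = 1/4·π_0 + 1/3·π_1 + 1/6·π_2 + 1/6·π_3
  normalize: π_0 + π_1 + π_2 + π_3 = 1
Solving the linear system gives exactly π = [224/845, 3/13, 192/845, 18/65].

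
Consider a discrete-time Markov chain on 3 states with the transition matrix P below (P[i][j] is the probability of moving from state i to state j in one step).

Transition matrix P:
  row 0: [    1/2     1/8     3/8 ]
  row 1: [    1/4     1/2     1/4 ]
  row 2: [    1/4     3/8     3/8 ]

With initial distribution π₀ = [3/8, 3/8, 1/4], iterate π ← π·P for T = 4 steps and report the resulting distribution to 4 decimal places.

t=0: π = [0.3750, 0.3750, 0.2500]
t=1: π = [0.3438, 0.3281, 0.3281]
t=2: π = [0.3359, 0.3301, 0.3340]
t=3: π = [0.3340, 0.3323, 0.3337]
t=4: π = [0.3335, 0.3330, 0.3335]

π = [0.3335, 0.3330, 0.3335]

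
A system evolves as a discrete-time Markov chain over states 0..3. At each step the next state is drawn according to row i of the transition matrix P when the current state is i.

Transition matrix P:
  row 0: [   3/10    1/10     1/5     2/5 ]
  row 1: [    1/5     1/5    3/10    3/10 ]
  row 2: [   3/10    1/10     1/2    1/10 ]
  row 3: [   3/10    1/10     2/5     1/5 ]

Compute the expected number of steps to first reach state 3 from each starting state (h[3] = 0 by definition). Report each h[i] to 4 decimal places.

h = [3.3511, 3.8830, 4.7872, 0.0000]

First-step conditioning: h[3] = 0; for i ≠ 3, h[i] = 1 + Σ_k P[i][k]·h[k].
  h[0] = 1 + 3/10·h[0] + 1/10·h[1] + 1/5·h[2]
  h[1] = 1 + 1/5·h[0] + 1/5·h[1] + 3/10·h[2]
  h[2] = 1 + 3/10·h[0] + 1/10·h[1] + 1/2·h[2]
Solving the 3×3 linear system over states ≠ 3 gives exactly h = [315/94, 365/94, 225/47, 0] (h[3] = 0 is the target).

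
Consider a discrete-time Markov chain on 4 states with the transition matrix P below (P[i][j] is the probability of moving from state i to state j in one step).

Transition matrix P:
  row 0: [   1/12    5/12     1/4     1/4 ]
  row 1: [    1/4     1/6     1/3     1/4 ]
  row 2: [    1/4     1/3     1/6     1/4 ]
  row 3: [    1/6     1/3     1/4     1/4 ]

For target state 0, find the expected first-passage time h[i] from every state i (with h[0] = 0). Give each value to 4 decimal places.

h = [0.0000, 4.3636, 4.3636, 4.7273]

First-step conditioning: h[0] = 0; for i ≠ 0, h[i] = 1 + Σ_k P[i][k]·h[k].
  h[1] = 1 + 1/6·h[1] + 1/3·h[2] + 1/4·h[3]
  h[2] = 1 + 1/3·h[1] + 1/6·h[2] + 1/4·h[3]
  h[3] = 1 + 1/3·h[1] + 1/4·h[2] + 1/4·h[3]
Solving the 3×3 linear system over states ≠ 0 gives exactly h = [0, 48/11, 48/11, 52/11] (h[0] = 0 is the target).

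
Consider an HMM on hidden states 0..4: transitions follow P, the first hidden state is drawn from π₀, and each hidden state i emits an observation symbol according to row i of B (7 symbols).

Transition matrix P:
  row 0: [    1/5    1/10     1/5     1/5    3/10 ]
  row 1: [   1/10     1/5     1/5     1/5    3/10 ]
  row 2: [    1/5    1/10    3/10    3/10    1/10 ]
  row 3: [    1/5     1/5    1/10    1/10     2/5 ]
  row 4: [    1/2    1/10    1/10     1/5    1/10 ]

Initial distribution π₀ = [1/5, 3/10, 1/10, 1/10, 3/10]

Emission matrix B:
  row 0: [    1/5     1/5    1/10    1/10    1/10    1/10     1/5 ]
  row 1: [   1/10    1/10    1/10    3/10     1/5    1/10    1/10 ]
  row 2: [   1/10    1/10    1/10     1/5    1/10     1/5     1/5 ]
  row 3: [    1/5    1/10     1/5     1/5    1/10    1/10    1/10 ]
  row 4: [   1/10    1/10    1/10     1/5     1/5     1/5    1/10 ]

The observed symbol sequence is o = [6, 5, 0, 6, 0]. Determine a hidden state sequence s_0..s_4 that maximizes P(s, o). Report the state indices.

t=0: δ = [4.000e-02, 3.000e-02, 2.000e-02, 1.000e-02, 3.000e-02]  (obs o_0=6)
t=1: δ = [1.500e-03, 6.000e-04, 1.600e-03, 8.000e-04, 2.400e-03]  ψ = [4, 1, 0, 0, 0]  (obs o_1=5)
t=2: δ = [2.400e-04, 2.400e-05, 4.800e-05, 9.600e-05, 4.500e-05]  ψ = [4, 4, 2, 2, 0]  (obs o_2=0)
t=3: δ = [9.600e-06, 2.400e-06, 9.600e-06, 4.800e-06, 7.200e-06]  ψ = [0, 0, 0, 0, 0]  (obs o_3=6)
t=4: δ = [7.200e-07, 9.600e-08, 2.880e-07, 5.760e-07, 2.880e-07]  ψ = [4, 0, 2, 2, 0]  (obs o_4=0)
backtrack: best end state = 0; path = [0, 4, 0, 4, 0]

path = [0, 4, 0, 4, 0]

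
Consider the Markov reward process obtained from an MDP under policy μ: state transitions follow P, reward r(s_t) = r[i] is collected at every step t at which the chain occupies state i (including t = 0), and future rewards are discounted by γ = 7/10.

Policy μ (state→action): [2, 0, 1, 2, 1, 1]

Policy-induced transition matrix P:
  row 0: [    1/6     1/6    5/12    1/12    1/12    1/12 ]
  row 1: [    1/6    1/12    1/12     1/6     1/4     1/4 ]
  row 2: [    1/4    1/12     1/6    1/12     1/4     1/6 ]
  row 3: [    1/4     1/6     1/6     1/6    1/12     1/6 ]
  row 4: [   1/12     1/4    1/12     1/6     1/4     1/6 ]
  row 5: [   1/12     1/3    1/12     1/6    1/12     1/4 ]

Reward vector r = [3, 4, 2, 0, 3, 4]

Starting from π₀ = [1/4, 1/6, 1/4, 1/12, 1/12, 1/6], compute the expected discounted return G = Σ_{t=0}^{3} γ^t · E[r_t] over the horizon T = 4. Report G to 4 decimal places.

G = 7.0923

t=0: π = [0.2500, 0.1667, 0.2500, 0.0833, 0.0833, 0.1667], E[r] = 2.8333, γ^t·E[r] = 2.833333, running G = 2.833333
t=1: π = [0.1736, 0.1667, 0.1944, 0.1250, 0.1667, 0.1736], E[r] = 2.7708, γ^t·E[r] = 1.939583, running G = 4.772917
t=2: π = [0.1649, 0.1794, 0.1678, 0.1360, 0.1713, 0.1806], E[r] = 2.7841, γ^t·E[r] = 1.364230, running G = 6.137147
t=3: π = [0.1627, 0.1821, 0.1636, 0.1389, 0.1698, 0.1829], E[r] = 2.7846, γ^t·E[r] = 0.955110, running G = 7.092257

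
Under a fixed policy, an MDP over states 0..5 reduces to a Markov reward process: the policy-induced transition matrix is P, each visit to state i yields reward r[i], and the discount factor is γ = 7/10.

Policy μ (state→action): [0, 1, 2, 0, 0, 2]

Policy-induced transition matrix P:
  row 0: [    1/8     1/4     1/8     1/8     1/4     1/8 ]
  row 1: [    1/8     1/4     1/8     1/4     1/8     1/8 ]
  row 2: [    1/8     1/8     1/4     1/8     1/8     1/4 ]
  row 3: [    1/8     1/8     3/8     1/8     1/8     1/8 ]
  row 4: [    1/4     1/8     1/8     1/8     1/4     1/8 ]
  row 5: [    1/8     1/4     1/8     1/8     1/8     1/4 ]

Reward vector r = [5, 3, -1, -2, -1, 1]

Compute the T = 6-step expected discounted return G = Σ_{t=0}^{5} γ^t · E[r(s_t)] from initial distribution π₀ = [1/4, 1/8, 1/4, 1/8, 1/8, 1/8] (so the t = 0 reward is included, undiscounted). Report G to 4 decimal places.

t=0: π = [0.2500, 0.1250, 0.2500, 0.1250, 0.1250, 0.1250], E[r] = 1.1250, γ^t·E[r] = 1.125000, running G = 1.125000
t=1: π = [0.1406, 0.1875, 0.1875, 0.1406, 0.1719, 0.1719], E[r] = 0.7969, γ^t·E[r] = 0.557813, running G = 1.682813
t=2: π = [0.1465, 0.1875, 0.1836, 0.1484, 0.1641, 0.1699], E[r] = 0.8203, γ^t·E[r] = 0.401953, running G = 2.084766
t=3: π = [0.1455, 0.1880, 0.1851, 0.1484, 0.1638, 0.1692], E[r] = 0.8149, γ^t·E[r] = 0.279525, running G = 2.364291
t=4: π = [0.1455, 0.1878, 0.1852, 0.1485, 0.1637, 0.1693], E[r] = 0.8143, γ^t·E[r] = 0.195506, running G = 2.559797
t=5: π = [0.1455, 0.1878, 0.1853, 0.1485, 0.1636, 0.1693], E[r] = 0.8142, γ^t·E[r] = 0.136842, running G = 2.696639

G = 2.6966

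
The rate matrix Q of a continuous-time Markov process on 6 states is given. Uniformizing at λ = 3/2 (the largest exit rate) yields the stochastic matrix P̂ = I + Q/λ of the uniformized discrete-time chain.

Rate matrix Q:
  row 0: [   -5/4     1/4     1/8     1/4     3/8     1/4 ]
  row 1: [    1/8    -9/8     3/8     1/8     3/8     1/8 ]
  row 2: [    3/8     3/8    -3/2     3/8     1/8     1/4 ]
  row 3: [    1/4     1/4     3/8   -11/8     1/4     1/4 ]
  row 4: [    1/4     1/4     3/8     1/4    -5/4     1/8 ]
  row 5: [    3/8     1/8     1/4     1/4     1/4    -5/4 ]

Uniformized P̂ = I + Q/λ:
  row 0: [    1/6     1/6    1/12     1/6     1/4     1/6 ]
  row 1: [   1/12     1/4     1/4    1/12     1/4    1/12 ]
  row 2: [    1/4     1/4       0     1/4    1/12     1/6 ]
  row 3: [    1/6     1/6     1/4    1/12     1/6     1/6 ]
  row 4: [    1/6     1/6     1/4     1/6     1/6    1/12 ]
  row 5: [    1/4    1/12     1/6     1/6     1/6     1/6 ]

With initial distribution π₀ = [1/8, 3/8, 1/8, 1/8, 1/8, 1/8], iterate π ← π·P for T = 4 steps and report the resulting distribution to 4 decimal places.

π = [0.1766, 0.1848, 0.1674, 0.1526, 0.1828, 0.1360]

t=0: π = [0.1250, 0.3750, 0.1250, 0.1250, 0.1250, 0.1250]
t=1: π = [0.1563, 0.1979, 0.1875, 0.1354, 0.1979, 0.1250]
t=2: π = [0.1762, 0.1884, 0.1667, 0.1545, 0.1806, 0.1337]
t=3: π = [0.1760, 0.1851, 0.1678, 0.1520, 0.1832, 0.1359]
t=4: π = [0.1766, 0.1848, 0.1674, 0.1526, 0.1828, 0.1360]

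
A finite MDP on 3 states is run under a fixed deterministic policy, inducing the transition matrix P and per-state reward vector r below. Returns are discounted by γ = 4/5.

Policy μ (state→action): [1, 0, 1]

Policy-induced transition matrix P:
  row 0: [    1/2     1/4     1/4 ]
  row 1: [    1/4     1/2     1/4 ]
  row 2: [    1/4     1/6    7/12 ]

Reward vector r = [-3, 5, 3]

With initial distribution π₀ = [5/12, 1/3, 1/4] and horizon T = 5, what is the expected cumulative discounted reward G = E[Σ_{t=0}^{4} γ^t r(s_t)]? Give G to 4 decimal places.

G = 4.8299

t=0: π = [0.4167, 0.3333, 0.2500], E[r] = 1.1667, γ^t·E[r] = 1.166667, running G = 1.166667
t=1: π = [0.3542, 0.3125, 0.3333], E[r] = 1.5000, γ^t·E[r] = 1.200000, running G = 2.366667
t=2: π = [0.3385, 0.3003, 0.3611], E[r] = 1.5694, γ^t·E[r] = 1.004444, running G = 3.371111
t=3: π = [0.3346, 0.2950, 0.3704], E[r] = 1.5822, γ^t·E[r] = 0.810074, running G = 4.181185
t=4: π = [0.3337, 0.2929, 0.3735], E[r] = 1.5838, γ^t·E[r] = 0.648731, running G = 4.829916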